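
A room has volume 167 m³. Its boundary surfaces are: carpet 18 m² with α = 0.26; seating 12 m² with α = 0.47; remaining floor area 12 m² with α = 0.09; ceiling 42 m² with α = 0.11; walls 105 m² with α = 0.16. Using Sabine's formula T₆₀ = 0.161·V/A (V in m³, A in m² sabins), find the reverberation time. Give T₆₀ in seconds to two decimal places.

0.82 s

Total absorption A = 18·0.26 + 12·0.47 + 12·0.09 + 42·0.11 + 105·0.16 = 32.82 m² sabins.
T₆₀ = 0.161·V/A = 0.161·167/32.82 = 0.819 s.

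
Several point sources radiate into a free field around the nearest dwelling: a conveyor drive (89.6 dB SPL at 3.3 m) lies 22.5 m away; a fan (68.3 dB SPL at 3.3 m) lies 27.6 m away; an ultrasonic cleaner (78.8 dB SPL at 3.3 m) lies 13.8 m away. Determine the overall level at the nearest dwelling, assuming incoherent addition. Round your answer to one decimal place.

73.8 dB SPL

Propagate each source to the receiver with L = L_ref − 20·log₁₀(r/r_ref), then add intensities.
conveyor drive: 89.6 − 20·log₁₀(22.5/3.3) = 89.6 − 16.67 = 72.93 dB SPL.
fan: 68.3 − 20·log₁₀(27.6/3.3) = 68.3 − 18.45 = 49.85 dB SPL.
ultrasonic cleaner: 78.8 − 20·log₁₀(13.8/3.3) = 78.8 − 12.43 = 66.37 dB SPL.
Σ 10^(L/10) = 2.405e+07 → L_total = 10·log₁₀(2.405e+07) = 73.81 dB SPL.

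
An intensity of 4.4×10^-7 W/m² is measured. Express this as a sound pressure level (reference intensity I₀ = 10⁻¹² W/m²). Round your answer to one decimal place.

56.4 dB

I/I₀ = 4.4×10^-7/10⁻¹² = 4.4×10^5, and L = 10·log₁₀(I/I₀).
L = 10·(0.6435 + 5) = 56.43 dB.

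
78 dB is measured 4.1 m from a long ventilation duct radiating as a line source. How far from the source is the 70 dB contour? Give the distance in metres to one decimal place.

For a line source L₁ − L₂ = 10·log₁₀(r₂/r₁), so r₂ = r₁·10^((L₁−L₂)/10).
r₂ = 4.1·10^((78−70)/10) = 4.1·10^(8.0/10) = 25.87 m.

25.9 m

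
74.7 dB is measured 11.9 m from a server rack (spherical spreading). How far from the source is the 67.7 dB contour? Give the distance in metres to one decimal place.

Point-source spreading drops the level by 20·log₁₀(r₂/r₁); inverting, r₂/r₁ = 10^(ΔL/20).
r₂ = 11.9·10^((74.7−67.7)/20) = 11.9·10^(7.0/20) = 26.64 m.

26.6 m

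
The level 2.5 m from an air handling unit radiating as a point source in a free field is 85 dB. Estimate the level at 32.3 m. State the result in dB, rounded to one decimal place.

Spherical spreading from a point source gives a 20·log₁₀(r₂/r₁) drop.
L₂ = 85 − 20·log₁₀(32.3/2.5) = 85 − 22.225 = 62.77 dB.

62.8 dB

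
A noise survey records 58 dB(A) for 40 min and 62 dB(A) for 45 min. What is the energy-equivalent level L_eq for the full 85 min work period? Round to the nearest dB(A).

The energy average is taken in the linear domain: L_eq = 10·log₁₀[(Σ tᵢ·10^(Lᵢ/10))/T], T = 85 min.
Σ tᵢ·10^(Lᵢ/10) = 40·10^(58/10) + 45·10^(62/10) = 9.656e+07.
L_eq = 10·log₁₀(9.656e+07/85) = 60.55 dB(A).

61 dB(A)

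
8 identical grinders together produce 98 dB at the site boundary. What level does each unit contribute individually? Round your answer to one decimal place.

For N identical incoherent sources L_total = L₁ + 10·log₁₀ N, so L₁ = 98 − 10·log₁₀(8) = 98 − 9.031.

89.0 dB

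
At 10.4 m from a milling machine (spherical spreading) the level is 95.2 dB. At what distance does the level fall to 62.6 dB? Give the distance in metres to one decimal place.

The 32.6 dB drop corresponds to a distance ratio of 10^(32.6/20) for a point source.
r₂ = 10.4·10^((95.2−62.6)/20) = 10.4·10^(32.6/20) = 443.64 m.

443.6 m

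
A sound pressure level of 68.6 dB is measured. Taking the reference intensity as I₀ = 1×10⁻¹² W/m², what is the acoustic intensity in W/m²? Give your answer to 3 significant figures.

I = I₀·10^(L/10) = 10⁻¹² × 10^(68.6/10) = 10^(-5.140).

7.24e-06 W/m²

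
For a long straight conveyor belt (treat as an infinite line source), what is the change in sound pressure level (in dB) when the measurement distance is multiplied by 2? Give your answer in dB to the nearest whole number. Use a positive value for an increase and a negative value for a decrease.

A line source loses 3 dB per doubling of distance; generally ΔL = −10·log₁₀(r₂/r₁).
ΔL = −10·log₁₀(2) = -3.01 dB.

-3 dB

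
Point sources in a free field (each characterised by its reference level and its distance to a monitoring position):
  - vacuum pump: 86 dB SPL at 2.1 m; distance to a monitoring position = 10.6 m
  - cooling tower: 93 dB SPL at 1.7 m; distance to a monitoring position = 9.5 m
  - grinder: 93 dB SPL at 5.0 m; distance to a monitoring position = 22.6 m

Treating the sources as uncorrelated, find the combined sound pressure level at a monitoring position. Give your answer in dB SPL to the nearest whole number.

82 dB SPL

First find each source's level at the receiver (point-source: −20·log₁₀(r/r_ref)), then combine on an intensity basis.
vacuum pump: 86 − 20·log₁₀(10.6/2.1) = 86 − 14.06 = 71.94 dB SPL.
cooling tower: 93 − 20·log₁₀(9.5/1.7) = 93 − 14.95 = 78.05 dB SPL.
grinder: 93 − 20·log₁₀(22.6/5.0) = 93 − 13.10 = 79.90 dB SPL.
Σ 10^(L/10) = 1.772e+08 → L_total = 10·log₁₀(1.772e+08) = 82.48 dB SPL.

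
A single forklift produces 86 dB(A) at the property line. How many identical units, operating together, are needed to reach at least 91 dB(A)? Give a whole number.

4

Need L₁ + 10·log₁₀ N ≥ 91, i.e. log₁₀ N ≥ 0.50.
N ≥ 10^(5.0/10) = 3.162, so N = 4.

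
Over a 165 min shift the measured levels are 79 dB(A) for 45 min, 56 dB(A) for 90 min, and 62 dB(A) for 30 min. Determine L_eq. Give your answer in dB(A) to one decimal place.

The energy average is taken in the linear domain: L_eq = 10·log₁₀[(Σ tᵢ·10^(Lᵢ/10))/T], T = 165 min.
Σ tᵢ·10^(Lᵢ/10) = 45·10^(79/10) + 90·10^(56/10) + 30·10^(62/10) = 3.658e+09.
L_eq = 10·log₁₀(3.658e+09/165) = 73.46 dB(A).

73.5 dB(A)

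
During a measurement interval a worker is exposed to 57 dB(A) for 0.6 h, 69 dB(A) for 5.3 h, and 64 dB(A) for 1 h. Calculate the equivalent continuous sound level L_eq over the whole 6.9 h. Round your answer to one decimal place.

Weight each interval's intensity by its duration and average over T = 6.9 h:
Σ tᵢ·10^(Lᵢ/10) = 0.6·10^(57/10) + 5.3·10^(69/10) + 1·10^(64/10) = 4.491e+07.
L_eq = 10·log₁₀(4.491e+07/6.9) = 68.14 dB(A).

68.1 dB(A)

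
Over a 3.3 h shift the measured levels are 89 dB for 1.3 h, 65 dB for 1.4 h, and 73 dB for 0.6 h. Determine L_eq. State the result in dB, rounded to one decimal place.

L_eq = 10·log₁₀[(1/T)·Σ tᵢ·10^(Lᵢ/10)] with T = 3.3 h.
Σ tᵢ·10^(Lᵢ/10) = 1.3·10^(89/10) + 1.4·10^(65/10) + 0.6·10^(73/10) = 1.049e+09.
L_eq = 10·log₁₀(1.049e+09/3.3) = 85.02 dB.

85.0 dB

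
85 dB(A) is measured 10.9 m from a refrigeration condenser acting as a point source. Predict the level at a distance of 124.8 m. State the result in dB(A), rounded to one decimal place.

Spherical spreading from a point source gives a 20·log₁₀(r₂/r₁) drop.
L₂ = 85 − 20·log₁₀(124.8/10.9) = 85 − 21.176 = 63.82 dB(A).

63.8 dB(A)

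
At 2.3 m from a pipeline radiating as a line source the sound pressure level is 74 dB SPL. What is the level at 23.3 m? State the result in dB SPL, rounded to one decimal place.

63.9 dB SPL

Line-source attenuation: ΔL = 10·log₁₀(r₂/r₁) = 10·log₁₀(23.3/2.3) = 10.056 dB.
L₂ = 74 − 10·log₁₀(23.3/2.3) = 74 − 10.056 = 63.94 dB SPL.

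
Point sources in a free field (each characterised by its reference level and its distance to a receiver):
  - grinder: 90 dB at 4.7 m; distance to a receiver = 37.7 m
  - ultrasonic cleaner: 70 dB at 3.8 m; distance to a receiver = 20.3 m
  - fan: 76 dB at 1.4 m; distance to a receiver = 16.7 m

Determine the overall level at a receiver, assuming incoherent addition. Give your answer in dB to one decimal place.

72.1 dB

Apply inverse-square spreading to bring every level to the receiver, then sum 10^(L/10).
grinder: 90 − 20·log₁₀(37.7/4.7) = 90 − 18.08 = 71.92 dB.
ultrasonic cleaner: 70 − 20·log₁₀(20.3/3.8) = 70 − 14.55 = 55.45 dB.
fan: 76 − 20·log₁₀(16.7/1.4) = 76 − 21.53 = 54.47 dB.
Σ 10^(L/10) = 1.617e+07 → L_total = 10·log₁₀(1.617e+07) = 72.09 dB.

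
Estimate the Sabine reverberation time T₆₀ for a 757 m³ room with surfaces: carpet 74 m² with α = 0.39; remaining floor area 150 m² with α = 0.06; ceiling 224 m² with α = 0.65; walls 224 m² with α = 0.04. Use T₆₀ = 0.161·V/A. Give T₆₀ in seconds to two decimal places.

Total absorption A = 74·0.39 + 150·0.06 + 224·0.65 + 224·0.04 = 192.42 m² sabins.
T₆₀ = 0.161 × 757 / 192.42 = 0.633 s.

0.63 s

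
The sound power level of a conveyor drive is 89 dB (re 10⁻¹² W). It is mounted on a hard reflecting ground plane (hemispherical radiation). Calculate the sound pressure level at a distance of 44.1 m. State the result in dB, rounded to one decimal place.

48.1 dB

The power spreads over a hemisphere of area 2π·r², so L_p = L_w − 10·log₁₀(2π·r²).
2π·r² = 1.222e+04 m², 10·log₁₀ of that is 40.871 dB.
L_p = 89 − 40.871 = 48.13 dB.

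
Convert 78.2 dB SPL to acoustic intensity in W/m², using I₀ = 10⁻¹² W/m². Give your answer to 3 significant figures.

6.61e-05 W/m²

I = I₀·10^(L/10) = 10⁻¹² × 10^(78.2/10) = 10^(-4.180).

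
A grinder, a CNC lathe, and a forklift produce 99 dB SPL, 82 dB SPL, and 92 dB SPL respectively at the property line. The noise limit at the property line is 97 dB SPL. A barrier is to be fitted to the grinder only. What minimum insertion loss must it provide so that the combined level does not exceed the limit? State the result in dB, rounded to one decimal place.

3.9 dB

The untreated sources together contribute 10^(82/10) + 10^(92/10) = 1.743e+09, i.e. 92.41 dB SPL.
To meet 97 dB SPL overall, the treated grinder may contribute at most 10^(97/10) − 1.743e+09 = 3.268e+09, i.e. 95.14 dB SPL.
So the grinder must be reduced from 99 to 95.14 dB SPL: IL = 3.86 dB.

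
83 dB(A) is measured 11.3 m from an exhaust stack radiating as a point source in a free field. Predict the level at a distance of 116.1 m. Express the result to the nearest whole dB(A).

Point-source attenuation: ΔL = 20·log₁₀(r₂/r₁) = 20·log₁₀(116.1/11.3) = 20.235 dB.
L₂ = 83 − 20·log₁₀(116.1/11.3) = 83 − 20.235 = 62.76 dB(A).

63 dB(A)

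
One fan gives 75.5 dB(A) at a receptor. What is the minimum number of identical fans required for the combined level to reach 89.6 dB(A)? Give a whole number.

26

Need L₁ + 10·log₁₀ N ≥ 89.6, i.e. log₁₀ N ≥ 1.41.
N ≥ 10^(14.1/10) = 25.704, so N = 26.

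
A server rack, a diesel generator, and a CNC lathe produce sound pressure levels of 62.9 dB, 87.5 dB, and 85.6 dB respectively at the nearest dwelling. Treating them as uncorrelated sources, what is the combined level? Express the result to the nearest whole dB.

Incoherent sources combine by intensity addition: L_total = 10·log₁₀(Σ 10^(L_i/10)).
Σ 10^(L/10) = 10^(62.9/10) + 10^(87.5/10) + 10^(85.6/10) = 9.274e+08.
L_total = 10·log₁₀(9.274e+08) = 89.67 dB.

90 dB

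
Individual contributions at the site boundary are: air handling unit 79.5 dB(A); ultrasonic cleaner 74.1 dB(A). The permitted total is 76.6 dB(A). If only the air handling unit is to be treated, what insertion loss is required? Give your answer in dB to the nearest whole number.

6 dB

Everything except the air handling unit sums to 10^(74.1/10) = 2.570e+07 in linear terms, 74.10 dB(A).
The limit corresponds to 10^(76.6/10) = 4.571e+07; subtracting the fixed part leaves 2.000e+07 for the air handling unit, i.e. 73.01 dB(A).
Required insertion loss = 79.5 − 73.01 = 6.49 dB.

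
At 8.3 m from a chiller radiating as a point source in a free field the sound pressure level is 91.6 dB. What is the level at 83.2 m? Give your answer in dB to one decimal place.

71.6 dB

Spherical spreading from a point source gives a 20·log₁₀(r₂/r₁) drop.
L₂ = 91.6 − 20·log₁₀(83.2/8.3) = 91.6 − 20.021 = 71.58 dB.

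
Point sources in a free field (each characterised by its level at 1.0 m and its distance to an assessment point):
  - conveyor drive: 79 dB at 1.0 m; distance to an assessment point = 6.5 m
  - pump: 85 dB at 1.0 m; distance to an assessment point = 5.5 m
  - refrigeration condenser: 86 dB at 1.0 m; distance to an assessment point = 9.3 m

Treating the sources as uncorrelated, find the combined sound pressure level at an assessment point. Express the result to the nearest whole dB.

72 dB

Propagate each source to the receiver with L = L_ref − 20·log₁₀(r/r_ref), then add intensities.
conveyor drive: 79 − 20·log₁₀(6.5/1.0) = 79 − 16.26 = 62.74 dB.
pump: 85 − 20·log₁₀(5.5/1.0) = 85 − 14.81 = 70.19 dB.
refrigeration condenser: 86 − 20·log₁₀(9.3/1.0) = 86 − 19.37 = 66.63 dB.
Σ 10^(L/10) = 1.694e+07 → L_total = 10·log₁₀(1.694e+07) = 72.29 dB.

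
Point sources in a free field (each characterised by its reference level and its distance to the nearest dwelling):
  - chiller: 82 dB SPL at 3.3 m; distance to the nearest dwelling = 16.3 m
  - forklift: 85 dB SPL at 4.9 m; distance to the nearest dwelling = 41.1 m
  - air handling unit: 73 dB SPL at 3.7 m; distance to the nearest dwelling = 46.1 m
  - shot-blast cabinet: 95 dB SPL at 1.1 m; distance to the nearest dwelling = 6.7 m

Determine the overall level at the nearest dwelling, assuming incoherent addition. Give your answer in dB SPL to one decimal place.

Propagate each source to the receiver with L = L_ref − 20·log₁₀(r/r_ref), then add intensities.
chiller: 82 − 20·log₁₀(16.3/3.3) = 82 − 13.87 = 68.13 dB SPL.
forklift: 85 − 20·log₁₀(41.1/4.9) = 85 − 18.47 = 66.53 dB SPL.
air handling unit: 73 − 20·log₁₀(46.1/3.7) = 73 − 21.91 = 51.09 dB SPL.
shot-blast cabinet: 95 − 20·log₁₀(6.7/1.1) = 95 − 15.69 = 79.31 dB SPL.
Σ 10^(L/10) = 9.636e+07 → L_total = 10·log₁₀(9.636e+07) = 79.84 dB SPL.

79.8 dB SPL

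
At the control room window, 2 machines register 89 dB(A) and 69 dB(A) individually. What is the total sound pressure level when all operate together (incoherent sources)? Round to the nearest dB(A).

Incoherent sources combine by intensity addition: L_total = 10·log₁₀(Σ 10^(L_i/10)).
Σ 10^(L/10) = 10^(89/10) + 10^(69/10) = 8.023e+08.
L_total = 10·log₁₀(8.023e+08) = 89.04 dB(A).

89 dB(A)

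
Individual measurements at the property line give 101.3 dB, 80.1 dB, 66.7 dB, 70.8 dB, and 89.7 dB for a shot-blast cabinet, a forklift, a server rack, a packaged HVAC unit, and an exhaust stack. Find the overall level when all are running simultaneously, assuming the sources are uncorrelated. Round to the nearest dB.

For uncorrelated sources the intensities add, so convert each level to linear form, sum, and take 10·log₁₀ of the total.
Σ 10^(L/10) = 10^(101.3/10) + 10^(80.1/10) + 10^(66.7/10) + 10^(70.8/10) + 10^(89.7/10) = 1.454e+10.
L_total = 10·log₁₀(1.454e+10) = 101.63 dB.

102 dB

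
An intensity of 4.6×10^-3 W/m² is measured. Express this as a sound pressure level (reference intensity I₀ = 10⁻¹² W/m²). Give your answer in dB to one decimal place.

96.6 dB

L = 10·log₁₀(I/I₀) = 10·log₁₀(4.6×10^-3/10⁻¹²) = 10·log₁₀(4.6×10^9).
L = 10·(0.6628 + 9) = 96.63 dB.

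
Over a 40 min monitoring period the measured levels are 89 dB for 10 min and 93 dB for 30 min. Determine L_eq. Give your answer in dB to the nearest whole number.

92 dB

L_eq = 10·log₁₀[(1/T)·Σ tᵢ·10^(Lᵢ/10)] with T = 40 min.
Σ tᵢ·10^(Lᵢ/10) = 10·10^(89/10) + 30·10^(93/10) = 6.780e+10.
L_eq = 10·log₁₀(6.780e+10/40) = 92.29 dB.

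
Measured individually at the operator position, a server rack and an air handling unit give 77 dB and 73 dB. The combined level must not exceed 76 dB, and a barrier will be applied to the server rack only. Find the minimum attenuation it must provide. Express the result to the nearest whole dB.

4 dB

Everything except the server rack sums to 10^(73/10) = 1.995e+07 in linear terms, 73.00 dB.
The limit corresponds to 10^(76/10) = 3.981e+07; subtracting the fixed part leaves 1.986e+07 for the server rack, i.e. 72.98 dB.
Required insertion loss = 77 − 72.98 = 4.02 dB.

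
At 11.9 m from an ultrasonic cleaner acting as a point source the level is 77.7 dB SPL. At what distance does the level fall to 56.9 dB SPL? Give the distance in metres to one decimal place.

130.5 m

Point-source spreading drops the level by 20·log₁₀(r₂/r₁); inverting, r₂/r₁ = 10^(ΔL/20).
r₂ = 11.9·10^((77.7−56.9)/20) = 11.9·10^(20.8/20) = 130.48 m.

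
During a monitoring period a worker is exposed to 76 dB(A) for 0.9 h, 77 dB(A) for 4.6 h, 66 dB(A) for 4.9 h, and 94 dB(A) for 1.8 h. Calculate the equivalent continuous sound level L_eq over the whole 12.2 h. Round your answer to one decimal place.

The energy average is taken in the linear domain: L_eq = 10·log₁₀[(Σ tᵢ·10^(Lᵢ/10))/T], T = 12.2 h.
Σ tᵢ·10^(Lᵢ/10) = 0.9·10^(76/10) + 4.6·10^(77/10) + 4.9·10^(66/10) + 1.8·10^(94/10) = 4.807e+09.
L_eq = 10·log₁₀(4.807e+09/12.2) = 85.96 dB(A).

86.0 dB(A)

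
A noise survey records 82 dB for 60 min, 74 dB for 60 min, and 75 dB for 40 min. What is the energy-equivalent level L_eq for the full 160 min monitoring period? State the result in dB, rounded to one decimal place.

The energy average is taken in the linear domain: L_eq = 10·log₁₀[(Σ tᵢ·10^(Lᵢ/10))/T], T = 160 min.
Σ tᵢ·10^(Lᵢ/10) = 60·10^(82/10) + 60·10^(74/10) + 40·10^(75/10) = 1.228e+10.
L_eq = 10·log₁₀(1.228e+10/160) = 78.85 dB.

78.9 dB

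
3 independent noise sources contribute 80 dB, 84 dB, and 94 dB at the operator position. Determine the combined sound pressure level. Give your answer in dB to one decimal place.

For uncorrelated sources the intensities add, so convert each level to linear form, sum, and take 10·log₁₀ of the total.
Σ 10^(L/10) = 10^(80/10) + 10^(84/10) + 10^(94/10) = 2.863e+09.
L_total = 10·log₁₀(2.863e+09) = 94.57 dB.

94.6 dB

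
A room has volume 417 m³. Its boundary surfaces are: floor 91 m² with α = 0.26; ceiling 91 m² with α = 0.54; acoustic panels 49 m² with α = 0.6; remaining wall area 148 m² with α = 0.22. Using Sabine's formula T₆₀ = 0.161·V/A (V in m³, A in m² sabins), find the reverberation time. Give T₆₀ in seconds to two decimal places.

0.50 s

A = Σ Sᵢαᵢ = 91·0.26 + 91·0.54 + 49·0.6 + 148·0.22 = 134.76 m².
T₆₀ = 0.161·V/A = 0.161·417/134.76 = 0.498 s.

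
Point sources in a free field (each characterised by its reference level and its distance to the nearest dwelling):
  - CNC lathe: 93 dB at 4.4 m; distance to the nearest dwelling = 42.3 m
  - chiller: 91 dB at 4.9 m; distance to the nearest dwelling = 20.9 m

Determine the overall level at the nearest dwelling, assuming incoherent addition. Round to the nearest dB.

80 dB

First find each source's level at the receiver (point-source: −20·log₁₀(r/r_ref)), then combine on an intensity basis.
CNC lathe: 93 − 20·log₁₀(42.3/4.4) = 93 − 19.66 = 73.34 dB.
chiller: 91 − 20·log₁₀(20.9/4.9) = 91 − 12.60 = 78.40 dB.
Σ 10^(L/10) = 9.079e+07 → L_total = 10·log₁₀(9.079e+07) = 79.58 dB.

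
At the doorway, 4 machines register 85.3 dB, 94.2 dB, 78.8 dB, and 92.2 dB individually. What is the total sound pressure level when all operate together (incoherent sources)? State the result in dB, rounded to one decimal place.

96.7 dB

Incoherent sources combine by intensity addition: L_total = 10·log₁₀(Σ 10^(L_i/10)).
Σ 10^(L/10) = 10^(85.3/10) + 10^(94.2/10) + 10^(78.8/10) + 10^(92.2/10) = 4.705e+09.
L_total = 10·log₁₀(4.705e+09) = 96.73 dB.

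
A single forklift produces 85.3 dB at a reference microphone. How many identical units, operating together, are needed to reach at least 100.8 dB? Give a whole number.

N identical sources give L₁ + 10·log₁₀ N, so require 10·log₁₀ N ≥ 100.8 − 85.3 = 15.5 dB.
N ≥ 10^(15.5/10) = 35.481, so N = 36.

36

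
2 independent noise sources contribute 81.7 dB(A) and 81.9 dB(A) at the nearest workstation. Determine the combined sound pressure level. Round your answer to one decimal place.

84.8 dB(A)

Incoherent sources combine by intensity addition: L_total = 10·log₁₀(Σ 10^(L_i/10)).
Σ 10^(L/10) = 10^(81.7/10) + 10^(81.9/10) = 3.028e+08.
L_total = 10·log₁₀(3.028e+08) = 84.81 dB(A).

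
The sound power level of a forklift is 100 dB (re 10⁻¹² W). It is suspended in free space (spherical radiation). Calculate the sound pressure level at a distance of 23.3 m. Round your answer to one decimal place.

61.7 dB

Free-field spherical radiation: L_p = L_w − 10·log₁₀(4π·r²), r = 23.3 m.
4π·r² = 6822 m², 10·log₁₀ of that is 38.339 dB.
L_p = 100 − 38.339 = 61.66 dB.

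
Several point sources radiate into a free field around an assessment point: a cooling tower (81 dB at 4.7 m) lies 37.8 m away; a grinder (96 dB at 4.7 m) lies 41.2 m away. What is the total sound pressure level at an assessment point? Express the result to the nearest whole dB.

Propagate each source to the receiver with L = L_ref − 20·log₁₀(r/r_ref), then add intensities.
cooling tower: 81 − 20·log₁₀(37.8/4.7) = 81 − 18.11 = 62.89 dB.
grinder: 96 − 20·log₁₀(41.2/4.7) = 96 − 18.86 = 77.14 dB.
Σ 10^(L/10) = 5.375e+07 → L_total = 10·log₁₀(5.375e+07) = 77.30 dB.

77 dB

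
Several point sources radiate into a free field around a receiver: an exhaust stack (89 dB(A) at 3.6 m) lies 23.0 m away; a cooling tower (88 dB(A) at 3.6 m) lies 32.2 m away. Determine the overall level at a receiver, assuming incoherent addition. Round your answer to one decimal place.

Propagate each source to the receiver with L = L_ref − 20·log₁₀(r/r_ref), then add intensities.
exhaust stack: 89 − 20·log₁₀(23.0/3.6) = 89 − 16.11 = 72.89 dB(A).
cooling tower: 88 − 20·log₁₀(32.2/3.6) = 88 − 19.03 = 68.97 dB(A).
Σ 10^(L/10) = 2.735e+07 → L_total = 10·log₁₀(2.735e+07) = 74.37 dB(A).

74.4 dB(A)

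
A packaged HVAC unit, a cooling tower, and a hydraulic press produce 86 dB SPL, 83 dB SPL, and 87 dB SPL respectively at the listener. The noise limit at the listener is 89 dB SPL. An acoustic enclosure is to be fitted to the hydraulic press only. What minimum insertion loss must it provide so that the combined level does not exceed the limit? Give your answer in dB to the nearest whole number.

4 dB

The untreated sources together contribute 10^(86/10) + 10^(83/10) = 5.976e+08, i.e. 87.76 dB SPL.
To meet 89 dB SPL overall, the treated hydraulic press may contribute at most 10^(89/10) − 5.976e+08 = 1.967e+08, i.e. 82.94 dB SPL.
Required insertion loss = 87 − 82.94 = 4.06 dB.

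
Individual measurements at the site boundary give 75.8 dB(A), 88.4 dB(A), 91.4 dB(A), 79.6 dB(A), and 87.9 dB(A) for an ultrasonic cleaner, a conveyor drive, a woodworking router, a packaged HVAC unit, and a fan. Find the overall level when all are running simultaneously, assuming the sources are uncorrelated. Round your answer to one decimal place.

94.5 dB(A)

Incoherent sources combine by intensity addition: L_total = 10·log₁₀(Σ 10^(L_i/10)).
Σ 10^(L/10) = 10^(75.8/10) + 10^(88.4/10) + 10^(91.4/10) + 10^(79.6/10) + 10^(87.9/10) = 2.818e+09.
L_total = 10·log₁₀(2.818e+09) = 94.50 dB(A).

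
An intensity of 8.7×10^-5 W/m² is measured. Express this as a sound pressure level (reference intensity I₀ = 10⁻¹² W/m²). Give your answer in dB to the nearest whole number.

Dividing by I₀ shifts the exponent by 12: I/I₀ = 8.7×10^7.
L = 10·(0.9395 + 7) = 79.40 dB.

79 dB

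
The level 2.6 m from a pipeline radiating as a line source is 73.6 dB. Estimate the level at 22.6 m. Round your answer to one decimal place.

64.2 dB

Cylindrical spreading from a line source gives a 10·log₁₀(r₂/r₁) drop.
L₂ = 73.6 − 10·log₁₀(22.6/2.6) = 73.6 − 9.391 = 64.21 dB.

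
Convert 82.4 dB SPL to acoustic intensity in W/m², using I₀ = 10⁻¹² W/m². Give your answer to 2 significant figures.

0.00017 W/m²

I = I₀·10^(L/10) = 10⁻¹² × 10^(82.4/10) = 10^(-3.760).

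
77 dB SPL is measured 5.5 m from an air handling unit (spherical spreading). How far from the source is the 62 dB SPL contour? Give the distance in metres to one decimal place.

30.9 m

Point-source spreading drops the level by 20·log₁₀(r₂/r₁); inverting, r₂/r₁ = 10^(ΔL/20).
r₂ = 5.5·10^((77−62)/20) = 5.5·10^(15.0/20) = 30.93 m.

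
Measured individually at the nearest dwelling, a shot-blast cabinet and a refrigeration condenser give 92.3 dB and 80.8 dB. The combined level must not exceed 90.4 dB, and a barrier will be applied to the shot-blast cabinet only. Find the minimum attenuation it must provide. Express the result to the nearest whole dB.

Everything except the shot-blast cabinet sums to 10^(80.8/10) = 1.202e+08 in linear terms, 80.80 dB.
To meet 90.4 dB overall, the treated shot-blast cabinet may contribute at most 10^(90.4/10) − 1.202e+08 = 9.763e+08, i.e. 89.90 dB.
Required insertion loss = 92.3 − 89.90 = 2.40 dB.

2 dB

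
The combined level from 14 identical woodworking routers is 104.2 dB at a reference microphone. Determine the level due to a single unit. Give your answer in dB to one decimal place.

92.7 dB

Dividing the total intensity by 14 lowers the level by 10·log₁₀ 14 = 11.461 dB: L₁ = 104.2 − 11.461.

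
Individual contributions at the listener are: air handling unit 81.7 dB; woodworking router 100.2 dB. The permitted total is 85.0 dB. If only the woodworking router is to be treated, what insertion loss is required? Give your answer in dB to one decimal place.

17.9 dB

Everything except the woodworking router sums to 10^(81.7/10) = 1.479e+08 in linear terms, 81.70 dB.
The limit corresponds to 10^(85.0/10) = 3.162e+08; subtracting the fixed part leaves 1.683e+08 for the woodworking router, i.e. 82.26 dB.
So the woodworking router must be reduced from 100.2 to 82.26 dB: IL = 17.94 dB.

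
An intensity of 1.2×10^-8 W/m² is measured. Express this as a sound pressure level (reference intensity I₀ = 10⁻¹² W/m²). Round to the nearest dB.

I/I₀ = 1.2×10^-8/10⁻¹² = 1.2×10^4, and L = 10·log₁₀(I/I₀).
L = 10·(0.0792 + 4) = 40.79 dB.

41 dB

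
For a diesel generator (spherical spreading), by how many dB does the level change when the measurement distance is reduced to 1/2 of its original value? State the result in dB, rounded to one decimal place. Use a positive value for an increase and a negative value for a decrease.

+6.0 dB

A point source loses 6 dB per doubling of distance; generally ΔL = −20·log₁₀(r₂/r₁).
ΔL = −20·log₁₀(0.5) = +6.02 dB.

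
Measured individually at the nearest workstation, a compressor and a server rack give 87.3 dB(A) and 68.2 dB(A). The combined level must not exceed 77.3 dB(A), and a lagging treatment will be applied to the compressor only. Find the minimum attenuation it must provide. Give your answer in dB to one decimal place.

Fixed contribution from the other source: Σ 10^(L/10) = 10^(68.2/10) = 6.607e+06 (68.20 dB(A)).
To meet 77.3 dB(A) overall, the treated compressor may contribute at most 10^(77.3/10) − 6.607e+06 = 4.710e+07, i.e. 76.73 dB(A).
Required insertion loss = 87.3 − 76.73 = 10.57 dB.

10.6 dB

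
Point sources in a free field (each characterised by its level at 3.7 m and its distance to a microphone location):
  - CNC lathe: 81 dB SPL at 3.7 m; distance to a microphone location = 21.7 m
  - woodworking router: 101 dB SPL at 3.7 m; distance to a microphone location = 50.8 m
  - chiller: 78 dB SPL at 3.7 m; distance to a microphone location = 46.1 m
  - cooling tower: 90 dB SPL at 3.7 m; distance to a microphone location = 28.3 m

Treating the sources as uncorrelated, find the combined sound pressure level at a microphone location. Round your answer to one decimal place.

79.4 dB SPL

Propagate each source to the receiver with L = L_ref − 20·log₁₀(r/r_ref), then add intensities.
CNC lathe: 81 − 20·log₁₀(21.7/3.7) = 81 − 15.37 = 65.63 dB SPL.
woodworking router: 101 − 20·log₁₀(50.8/3.7) = 101 − 22.75 = 78.25 dB SPL.
chiller: 78 − 20·log₁₀(46.1/3.7) = 78 − 21.91 = 56.09 dB SPL.
cooling tower: 90 − 20·log₁₀(28.3/3.7) = 90 − 17.67 = 72.33 dB SPL.
Σ 10^(L/10) = 8.794e+07 → L_total = 10·log₁₀(8.794e+07) = 79.44 dB SPL.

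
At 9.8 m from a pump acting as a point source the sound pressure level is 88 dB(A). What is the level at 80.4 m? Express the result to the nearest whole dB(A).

For a point source, L₂ = L₁ − 20·log₁₀(r₂/r₁).
L₂ = 88 − 20·log₁₀(80.4/9.8) = 88 − 18.281 = 69.72 dB(A).

70 dB(A)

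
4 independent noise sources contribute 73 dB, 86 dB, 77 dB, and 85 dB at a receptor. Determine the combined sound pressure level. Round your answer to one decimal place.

Incoherent sources combine by intensity addition: L_total = 10·log₁₀(Σ 10^(L_i/10)).
Σ 10^(L/10) = 10^(73/10) + 10^(86/10) + 10^(77/10) + 10^(85/10) = 7.844e+08.
L_total = 10·log₁₀(7.844e+08) = 88.95 dB.

88.9 dB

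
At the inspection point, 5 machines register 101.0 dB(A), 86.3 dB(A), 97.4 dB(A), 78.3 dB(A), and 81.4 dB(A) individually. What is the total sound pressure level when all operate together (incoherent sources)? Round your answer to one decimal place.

For uncorrelated sources the intensities add, so convert each level to linear form, sum, and take 10·log₁₀ of the total.
Σ 10^(L/10) = 10^(101.0/10) + 10^(86.3/10) + 10^(97.4/10) + 10^(78.3/10) + 10^(81.4/10) = 1.872e+10.
L_total = 10·log₁₀(1.872e+10) = 102.72 dB(A).

102.7 dB(A)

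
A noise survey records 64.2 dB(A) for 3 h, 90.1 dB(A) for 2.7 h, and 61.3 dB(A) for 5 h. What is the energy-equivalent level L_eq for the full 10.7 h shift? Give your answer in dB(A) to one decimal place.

84.1 dB(A)

L_eq = 10·log₁₀[(1/T)·Σ tᵢ·10^(Lᵢ/10)] with T = 10.7 h.
Σ tᵢ·10^(Lᵢ/10) = 3·10^(64.2/10) + 2.7·10^(90.1/10) + 5·10^(61.3/10) = 2.778e+09.
L_eq = 10·log₁₀(2.778e+09/10.7) = 84.14 dB(A).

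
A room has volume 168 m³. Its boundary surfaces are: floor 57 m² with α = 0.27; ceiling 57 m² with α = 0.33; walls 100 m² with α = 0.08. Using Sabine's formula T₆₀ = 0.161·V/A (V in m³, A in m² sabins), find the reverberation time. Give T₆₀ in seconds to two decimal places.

A = Σ Sᵢαᵢ = 57·0.27 + 57·0.33 + 100·0.08 = 42.20 m².
T₆₀ = 0.161 × 168 / 42.20 = 0.641 s.

0.64 s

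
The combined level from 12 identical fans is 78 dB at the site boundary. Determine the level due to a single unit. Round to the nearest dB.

67 dB

12 equal contributions raise the level by 10·log₁₀ 12 = 10.792 dB, so each unit alone gives 78 − 10.792.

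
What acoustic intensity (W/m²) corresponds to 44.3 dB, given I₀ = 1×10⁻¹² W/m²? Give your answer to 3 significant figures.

2.69e-08 W/m²

I/I₀ = 10^(44.3/10) = 2.692e+04, so I = 2.692e+04 × 10⁻¹² W/m².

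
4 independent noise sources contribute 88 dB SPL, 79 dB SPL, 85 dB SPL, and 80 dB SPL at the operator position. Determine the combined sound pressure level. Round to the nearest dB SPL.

Incoherent sources combine by intensity addition: L_total = 10·log₁₀(Σ 10^(L_i/10)).
Σ 10^(L/10) = 10^(88/10) + 10^(79/10) + 10^(85/10) + 10^(80/10) = 1.127e+09.
L_total = 10·log₁₀(1.127e+09) = 90.52 dB SPL.

91 dB SPL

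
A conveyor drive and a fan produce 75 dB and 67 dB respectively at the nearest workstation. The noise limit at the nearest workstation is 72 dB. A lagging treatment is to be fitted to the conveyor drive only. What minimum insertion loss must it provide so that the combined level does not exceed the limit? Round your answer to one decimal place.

Everything except the conveyor drive sums to 10^(67/10) = 5.012e+06 in linear terms, 67.00 dB.
The limit corresponds to 10^(72/10) = 1.585e+07; subtracting the fixed part leaves 1.084e+07 for the conveyor drive, i.e. 70.35 dB.
So the conveyor drive must be reduced from 75 to 70.35 dB: IL = 4.65 dB.

4.7 dB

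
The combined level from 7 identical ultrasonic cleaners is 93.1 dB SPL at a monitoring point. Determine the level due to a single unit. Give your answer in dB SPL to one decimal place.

For N identical incoherent sources L_total = L₁ + 10·log₁₀ N, so L₁ = 93.1 − 10·log₁₀(7) = 93.1 − 8.451.

84.6 dB SPL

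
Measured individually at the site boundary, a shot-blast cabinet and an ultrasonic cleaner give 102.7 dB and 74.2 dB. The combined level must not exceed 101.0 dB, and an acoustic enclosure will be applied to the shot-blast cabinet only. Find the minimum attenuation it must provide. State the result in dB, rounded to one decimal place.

1.7 dB

The untreated sources together contribute 10^(74.2/10) = 2.630e+07, i.e. 74.20 dB.
To meet 101.0 dB overall, the treated shot-blast cabinet may contribute at most 10^(101.0/10) − 2.630e+07 = 1.256e+10, i.e. 100.99 dB.
Required insertion loss = 102.7 − 100.99 = 1.71 dB.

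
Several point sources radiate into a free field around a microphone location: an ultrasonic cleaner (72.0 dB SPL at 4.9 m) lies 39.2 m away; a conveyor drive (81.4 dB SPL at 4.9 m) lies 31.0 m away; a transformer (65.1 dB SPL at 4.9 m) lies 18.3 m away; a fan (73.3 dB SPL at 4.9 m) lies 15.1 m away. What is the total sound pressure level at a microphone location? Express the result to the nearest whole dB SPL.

First find each source's level at the receiver (point-source: −20·log₁₀(r/r_ref)), then combine on an intensity basis.
ultrasonic cleaner: 72.0 − 20·log₁₀(39.2/4.9) = 72.0 − 18.06 = 53.94 dB SPL.
conveyor drive: 81.4 − 20·log₁₀(31.0/4.9) = 81.4 − 16.02 = 65.38 dB SPL.
transformer: 65.1 − 20·log₁₀(18.3/4.9) = 65.1 − 11.45 = 53.65 dB SPL.
fan: 73.3 − 20·log₁₀(15.1/4.9) = 73.3 − 9.78 = 63.52 dB SPL.
Σ 10^(L/10) = 6.180e+06 → L_total = 10·log₁₀(6.180e+06) = 67.91 dB SPL.

68 dB SPL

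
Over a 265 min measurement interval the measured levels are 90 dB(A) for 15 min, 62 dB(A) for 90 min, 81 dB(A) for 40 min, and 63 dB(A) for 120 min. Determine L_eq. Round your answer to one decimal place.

78.9 dB(A)

The energy average is taken in the linear domain: L_eq = 10·log₁₀[(Σ tᵢ·10^(Lᵢ/10))/T], T = 265 min.
Σ tᵢ·10^(Lᵢ/10) = 15·10^(90/10) + 90·10^(62/10) + 40·10^(81/10) + 120·10^(63/10) = 2.042e+10.
L_eq = 10·log₁₀(2.042e+10/265) = 78.87 dB(A).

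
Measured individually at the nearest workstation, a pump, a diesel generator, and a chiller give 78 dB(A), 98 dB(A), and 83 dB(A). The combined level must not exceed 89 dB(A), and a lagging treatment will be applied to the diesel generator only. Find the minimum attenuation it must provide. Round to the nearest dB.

11 dB

Fixed contribution from the other sources: Σ 10^(L/10) = 10^(78/10) + 10^(83/10) = 2.626e+08 (84.19 dB(A)).
To meet 89 dB(A) overall, the treated diesel generator may contribute at most 10^(89/10) − 2.626e+08 = 5.317e+08, i.e. 87.26 dB(A).
Required insertion loss = 98 − 87.26 = 10.74 dB.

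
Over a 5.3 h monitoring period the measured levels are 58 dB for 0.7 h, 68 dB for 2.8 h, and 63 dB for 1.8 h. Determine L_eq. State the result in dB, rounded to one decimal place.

66.1 dB

Weight each interval's intensity by its duration and average over T = 5.3 h:
Σ tᵢ·10^(Lᵢ/10) = 0.7·10^(58/10) + 2.8·10^(68/10) + 1.8·10^(63/10) = 2.170e+07.
L_eq = 10·log₁₀(2.170e+07/5.3) = 66.12 dB.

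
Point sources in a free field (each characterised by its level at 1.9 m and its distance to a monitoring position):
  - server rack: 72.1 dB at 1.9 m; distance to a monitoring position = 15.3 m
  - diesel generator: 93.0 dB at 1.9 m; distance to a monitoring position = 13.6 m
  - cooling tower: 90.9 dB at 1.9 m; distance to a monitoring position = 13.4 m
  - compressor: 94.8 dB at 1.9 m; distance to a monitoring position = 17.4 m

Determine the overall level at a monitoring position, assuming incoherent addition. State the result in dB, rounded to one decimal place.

Propagate each source to the receiver with L = L_ref − 20·log₁₀(r/r_ref), then add intensities.
server rack: 72.1 − 20·log₁₀(15.3/1.9) = 72.1 − 18.12 = 53.98 dB.
diesel generator: 93.0 − 20·log₁₀(13.6/1.9) = 93.0 − 17.10 = 75.90 dB.
cooling tower: 90.9 − 20·log₁₀(13.4/1.9) = 90.9 − 16.97 = 73.93 dB.
compressor: 94.8 − 20·log₁₀(17.4/1.9) = 94.8 − 19.24 = 75.56 dB.
Σ 10^(L/10) = 9.994e+07 → L_total = 10·log₁₀(9.994e+07) = 80.00 dB.

80.0 dB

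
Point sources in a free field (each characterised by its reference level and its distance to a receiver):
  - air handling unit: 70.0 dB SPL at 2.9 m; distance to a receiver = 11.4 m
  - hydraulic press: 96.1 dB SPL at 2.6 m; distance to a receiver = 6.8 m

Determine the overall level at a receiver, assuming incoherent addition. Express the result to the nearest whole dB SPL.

Apply inverse-square spreading to bring every level to the receiver, then sum 10^(L/10).
air handling unit: 70.0 − 20·log₁₀(11.4/2.9) = 70.0 − 11.89 = 58.11 dB SPL.
hydraulic press: 96.1 − 20·log₁₀(6.8/2.6) = 96.1 − 8.35 = 87.75 dB SPL.
Σ 10^(L/10) = 5.962e+08 → L_total = 10·log₁₀(5.962e+08) = 87.75 dB SPL.

88 dB SPL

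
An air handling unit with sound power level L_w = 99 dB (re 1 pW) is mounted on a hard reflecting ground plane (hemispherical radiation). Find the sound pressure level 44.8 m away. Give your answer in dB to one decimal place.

L_p = L_w − 10·log₁₀(2π·r²) with r = 44.8 m.
2π·r² = 1.261e+04 m², 10·log₁₀ of that is 41.007 dB.
L_p = 99 − 41.007 = 57.99 dB.

58.0 dB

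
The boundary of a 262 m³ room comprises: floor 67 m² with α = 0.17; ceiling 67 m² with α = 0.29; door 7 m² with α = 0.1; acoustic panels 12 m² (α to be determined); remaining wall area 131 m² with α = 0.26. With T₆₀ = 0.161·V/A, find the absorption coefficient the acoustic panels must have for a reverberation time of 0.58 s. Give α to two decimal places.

A = 0.161·V/T₆₀ = 0.161·262/0.58 = 72.73 m² sabins.
Absorption from the other surfaces = 67·0.17 + 67·0.29 + 7·0.1 + 131·0.26 = 65.58 m², so the acoustic panels must supply 7.15 m² over 12 m².
α = 7.15/12 = 0.596.

0.60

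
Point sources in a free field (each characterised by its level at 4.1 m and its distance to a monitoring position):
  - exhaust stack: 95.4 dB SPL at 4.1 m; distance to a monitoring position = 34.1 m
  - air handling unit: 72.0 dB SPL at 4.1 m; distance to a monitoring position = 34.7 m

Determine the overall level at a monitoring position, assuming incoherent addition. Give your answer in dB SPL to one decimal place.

Propagate each source to the receiver with L = L_ref − 20·log₁₀(r/r_ref), then add intensities.
exhaust stack: 95.4 − 20·log₁₀(34.1/4.1) = 95.4 − 18.40 = 77.00 dB SPL.
air handling unit: 72.0 − 20·log₁₀(34.7/4.1) = 72.0 − 18.55 = 53.45 dB SPL.
Σ 10^(L/10) = 5.035e+07 → L_total = 10·log₁₀(5.035e+07) = 77.02 dB SPL.

77.0 dB SPL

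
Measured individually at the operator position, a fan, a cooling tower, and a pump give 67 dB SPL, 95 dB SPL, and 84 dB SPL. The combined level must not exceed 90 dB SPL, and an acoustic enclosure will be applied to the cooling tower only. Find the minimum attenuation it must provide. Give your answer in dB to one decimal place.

6.3 dB

Everything except the cooling tower sums to 10^(67/10) + 10^(84/10) = 2.562e+08 in linear terms, 84.09 dB SPL.
The limit corresponds to 10^(90/10) = 1.000e+09; subtracting the fixed part leaves 7.438e+08 for the cooling tower, i.e. 88.71 dB SPL.
Required insertion loss = 95 − 88.71 = 6.29 dB.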